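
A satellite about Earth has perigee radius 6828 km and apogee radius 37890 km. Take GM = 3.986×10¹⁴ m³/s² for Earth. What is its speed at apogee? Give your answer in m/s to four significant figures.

v ≈ 1792 m/s

Semi-major axis a = (r_p + r_a)/2 = 22359 km = 2.236×10⁷ m.
Vis-viva: v² = μ(2/r − 1/a) = 3.986×10¹⁴ × (5.278×10⁻⁸ − 4.472×10⁻⁸) = 3.213×10⁶ m²/s².
v = 1792 m/s.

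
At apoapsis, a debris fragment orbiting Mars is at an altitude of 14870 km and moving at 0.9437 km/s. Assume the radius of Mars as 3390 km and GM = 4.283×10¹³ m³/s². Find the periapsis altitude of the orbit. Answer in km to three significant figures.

r_a = 3390 + 14870 = 18260 km = 1.826×10⁷ m.
Specific energy ε = v²/2 − μ/r = -1.900×10⁶ J/kg, so a = −μ/(2ε) = 1.127×10⁷ m.
The apsides satisfy r_p + r_a = 2a, so the periapsis radius is 2a − r_a = 4.279×10⁶ m = 4278.8 km.
Periapsis altitude = 4278.8 − 3390 = 888.79 km.

periapsis altitude ≈ 889 km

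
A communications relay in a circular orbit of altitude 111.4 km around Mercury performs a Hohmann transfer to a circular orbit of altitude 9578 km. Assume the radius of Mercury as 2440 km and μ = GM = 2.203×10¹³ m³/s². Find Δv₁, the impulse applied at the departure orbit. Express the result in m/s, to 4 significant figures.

r₁ = 2440 + 111.4 = 2551.4 km = 2.5514×10⁶ m.
r₂ = 2440 + 9578 = 12018 km = 1.2018×10⁷ m.
Transfer ellipse a_t = (r₁ + r₂)/2 = 7.285×10⁶ m.
At r₁: circular v_c1 = √(μ/r₁) = 2938 m/s; transfer-periherm v_p = √[μ(2/r₁ − 1/a_t)] = 3774 m/s.
Δv₁ = v_p − v_c1 = 835.8 m/s.

Δv ≈ 835.8 m/s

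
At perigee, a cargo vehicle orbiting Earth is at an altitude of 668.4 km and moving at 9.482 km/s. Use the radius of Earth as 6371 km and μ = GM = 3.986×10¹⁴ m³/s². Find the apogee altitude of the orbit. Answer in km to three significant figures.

r_p = 6371 + 668.4 = 7039.4 km = 7.039×10⁶ m.
Specific energy ε = v²/2 − μ/r = -1.167×10⁷ J/kg, so a = −μ/(2ε) = 1.708×10⁷ m.
The apsides satisfy r_p + r_a = 2a, so the apogee radius is 2a − r_p = 2.712×10⁷ m = 27117 km.
Apogee altitude = 27117 − 6371 = 20746 km.

apogee altitude ≈ 20700 km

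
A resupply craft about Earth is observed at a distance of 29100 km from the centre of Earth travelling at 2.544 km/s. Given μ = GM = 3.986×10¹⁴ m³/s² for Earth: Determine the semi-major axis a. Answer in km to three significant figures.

r = 2.910×10⁷ m.
Specific orbital energy ε = v²/2 − μ/r = (2544)²/2 − 3.986×10¹⁴/2.910×10⁷ = -1.046×10⁷ J/kg.
Since ε = −μ/(2a), a = −μ/(2ε) = 1.905×10⁷ m = 19051 km.

a ≈ 19100 km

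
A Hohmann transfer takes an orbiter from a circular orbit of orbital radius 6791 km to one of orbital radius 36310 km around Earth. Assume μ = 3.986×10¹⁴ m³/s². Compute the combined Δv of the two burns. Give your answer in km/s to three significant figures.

Δv_total ≈ 3.74 km/s

r₁ = 6791 km = 6.791×10⁶ m.
r₂ = 36310 km = 3.631×10⁷ m.
Transfer ellipse a_t = (r₁ + r₂)/2 = 2.155×10⁷ m.
At r₁: circular v_c1 = √(μ/r₁) = 7661 m/s; transfer-perigee v_p = √[μ(2/r₁ − 1/a_t)] = 9945 m/s.
Δv₁ = v_p − v_c1 = 2283 m/s.
At r₂: circular v_c2 = √(μ/r₂) = 3313 m/s; transfer-apogee v_a = √[μ(2/r₂ − 1/a_t)] = 1860 m/s.
Δv₂ = v_c2 − v_a = 1453 m/s.
Total Δv = Δv₁ + Δv₂ = 3737 m/s = 3.737 km/s.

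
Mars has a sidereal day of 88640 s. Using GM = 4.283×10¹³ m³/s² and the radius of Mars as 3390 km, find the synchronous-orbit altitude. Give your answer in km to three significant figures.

A synchronous orbit has period T, so by Kepler's third law a = (μT²/4π²)^(1/3).
μT²/4π² = 4.283×10¹³ × (8.864×10⁴)² / 39.48 = 8.524×10²¹ m³.
a = 2.043×10⁷ m = 20428 km.
Altitude h = a − R = 20428 − 3390 = 17038 km.

h_sync ≈ 17000 km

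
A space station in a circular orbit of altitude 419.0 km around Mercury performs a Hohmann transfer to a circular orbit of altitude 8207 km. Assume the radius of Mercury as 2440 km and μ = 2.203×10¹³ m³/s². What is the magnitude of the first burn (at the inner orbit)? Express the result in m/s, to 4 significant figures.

r₁ = 2440 + 419.0 = 2859.0 km = 2.8590×10⁶ m.
r₂ = 2440 + 8207 = 10647 km = 1.0647×10⁷ m.
Transfer ellipse a_t = (r₁ + r₂)/2 = 6.753×10⁶ m.
At r₁: circular v_c1 = √(μ/r₁) = 2776 m/s; transfer-periherm v_p = √[μ(2/r₁ − 1/a_t)] = 3486 m/s.
Δv₁ = v_p − v_c1 = 709.6 m/s.

Δv ≈ 709.6 m/s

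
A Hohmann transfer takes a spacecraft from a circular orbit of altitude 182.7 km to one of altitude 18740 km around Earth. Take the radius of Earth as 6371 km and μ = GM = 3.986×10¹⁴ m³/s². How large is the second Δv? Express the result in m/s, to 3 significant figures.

r₁ = 6371 + 182.7 = 6553.7 km = 6.5537×10⁶ m.
r₂ = 6371 + 18740 = 25111 km = 2.5111×10⁷ m.
Transfer ellipse a_t = (r₁ + r₂)/2 = 1.583×10⁷ m.
At r₁: circular v_c1 = √(μ/r₁) = 7799 m/s; transfer-perigee v_p = √[μ(2/r₁ − 1/a_t)] = 9822 m/s.
At r₂: circular v_c2 = √(μ/r₂) = 3984 m/s; transfer-apogee v_a = √[μ(2/r₂ − 1/a_t)] = 2563 m/s.
Δv₂ = v_c2 − v_a = 1421 m/s.

Δv ≈ 1420 m/s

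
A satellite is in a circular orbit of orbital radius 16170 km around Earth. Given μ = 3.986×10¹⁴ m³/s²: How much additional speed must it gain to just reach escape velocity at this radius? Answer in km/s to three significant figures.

r = 16170 km = 1.617×10⁷ m.
Circular speed v_c = √(μ/r) = 4965 m/s.
Escape speed v_esc = √(2μ/r) = √2 × v_c = 7021 m/s.
Δv = v_esc − v_c = 2057 m/s = 2.057 km/s.

Δv ≈ 2.06 km/s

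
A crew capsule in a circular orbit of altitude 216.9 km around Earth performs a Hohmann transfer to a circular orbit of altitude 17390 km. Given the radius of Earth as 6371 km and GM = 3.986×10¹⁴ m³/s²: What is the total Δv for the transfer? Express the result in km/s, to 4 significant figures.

Δv_total ≈ 3.352 km/s

r₁ = 6371 + 216.9 = 6587.9 km = 6.5879×10⁶ m.
r₂ = 6371 + 17390 = 23761 km = 2.3761×10⁷ m.
Transfer ellipse a_t = (r₁ + r₂)/2 = 1.517×10⁷ m.
At r₁: circular v_c1 = √(μ/r₁) = 7778 m/s; transfer-perigee v_p = √[μ(2/r₁ − 1/a_t)] = 9734 m/s.
Δv₁ = v_p − v_c1 = 1955 m/s.
At r₂: circular v_c2 = √(μ/r₂) = 4096 m/s; transfer-apogee v_a = √[μ(2/r₂ − 1/a_t)] = 2699 m/s.
Δv₂ = v_c2 − v_a = 1397 m/s.
Total Δv = Δv₁ + Δv₂ = 3352 m/s = 3.352 km/s.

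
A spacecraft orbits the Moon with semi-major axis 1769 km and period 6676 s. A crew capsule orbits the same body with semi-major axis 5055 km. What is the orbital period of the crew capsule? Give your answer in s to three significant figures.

Kepler's third law: T² ∝ a³, so T₂ = T₁ (a₂/a₁)^(3/2).
a₂/a₁ = 2.858, (a₂/a₁)^(3/2) = 4.830.
T₂ = 6676 × 4.830 = 32250 s.

T₂ ≈ 32200 s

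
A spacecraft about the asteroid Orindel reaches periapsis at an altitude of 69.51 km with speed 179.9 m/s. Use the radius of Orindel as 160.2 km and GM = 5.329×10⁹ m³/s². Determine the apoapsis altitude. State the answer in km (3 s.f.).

apoapsis altitude ≈ 370 km

r_p = 160.2 + 69.51 = 229.71 km = 2.297×10⁵ m.
Specific energy ε = v²/2 − μ/r = -7.017×10³ J/kg, so a = −μ/(2ε) = 3.797×10⁵ m.
The apsides satisfy r_p + r_a = 2a, so the apoapsis radius is 2a − r_p = 5.298×10⁵ m = 529.75 km.
Apoapsis altitude = 529.75 − 160.2 = 369.55 km.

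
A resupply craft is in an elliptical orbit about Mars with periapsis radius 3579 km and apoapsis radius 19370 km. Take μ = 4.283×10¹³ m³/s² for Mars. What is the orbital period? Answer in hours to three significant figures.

T ≈ 10.4 hours

Semi-major axis a = (r_p + r_a)/2 = (3579.0 + 19370)/2 = 11474 km = 1.147×10⁷ m.
By Kepler's third law T = 2π√(a³/μ) = 2π × 5.939×10³ = 3.732×10⁴ s.
= 10.37 hours.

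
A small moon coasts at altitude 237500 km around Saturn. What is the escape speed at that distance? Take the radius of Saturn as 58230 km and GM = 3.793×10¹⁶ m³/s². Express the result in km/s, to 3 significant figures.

r = 58230 + 237500 = 295730 km = 2.9573×10⁸ m.
Escape speed v_esc = √(2μ/r) = √(2 × 3.793×10¹⁶ / 2.957×10⁸) = √(2.565×10⁸) = 16020 m/s.
= 16.02 km/s.

v_esc ≈ 16.0 km/s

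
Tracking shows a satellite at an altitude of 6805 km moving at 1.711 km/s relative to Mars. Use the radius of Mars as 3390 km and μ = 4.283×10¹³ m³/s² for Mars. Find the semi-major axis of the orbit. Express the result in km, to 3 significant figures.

r = 3390 + 6805 = 10195 km = 1.020×10⁷ m.
Specific orbital energy ε = v²/2 − μ/r = (1711)²/2 − 4.283×10¹³/1.020×10⁷ = -2.737×10⁶ J/kg.
Since ε = −μ/(2a), a = −μ/(2ε) = 7.823×10⁶ m = 7823.3 km.

a ≈ 7820 km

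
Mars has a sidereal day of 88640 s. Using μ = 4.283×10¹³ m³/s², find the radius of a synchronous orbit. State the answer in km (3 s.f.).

r_sync ≈ 20400 km

A synchronous orbit has period T, so by Kepler's third law a = (μT²/4π²)^(1/3).
μT²/4π² = 4.283×10¹³ × (8.864×10⁴)² / 39.48 = 8.524×10²¹ m³.
a = 2.043×10⁷ m = 20428 km.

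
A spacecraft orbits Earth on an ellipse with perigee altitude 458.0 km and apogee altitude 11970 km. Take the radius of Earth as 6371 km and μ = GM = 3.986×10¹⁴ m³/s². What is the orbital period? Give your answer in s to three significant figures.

T ≈ 14100 s

r_p = 6371 + 458.0 = 6829.0 km = 6.8290×10⁶ m.
r_a = 6371 + 11970 = 18341 km = 1.8341×10⁷ m.
Semi-major axis a = (r_p + r_a)/2 = (6829.0 + 18341)/2 = 12585 km = 1.258×10⁷ m.
By Kepler's third law T = 2π√(a³/μ) = 2π × 2.236×10³ = 1.405×10⁴ s.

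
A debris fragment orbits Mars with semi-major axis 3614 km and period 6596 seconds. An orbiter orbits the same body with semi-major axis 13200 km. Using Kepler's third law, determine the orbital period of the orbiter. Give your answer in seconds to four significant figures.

T₂ ≈ 46040 seconds

Kepler's third law: T² ∝ a³, so T₂ = T₁ (a₂/a₁)^(3/2).
a₂/a₁ = 3.652, (a₂/a₁)^(3/2) = 6.980.
T₂ = 6596 × 6.980 = 46040 seconds.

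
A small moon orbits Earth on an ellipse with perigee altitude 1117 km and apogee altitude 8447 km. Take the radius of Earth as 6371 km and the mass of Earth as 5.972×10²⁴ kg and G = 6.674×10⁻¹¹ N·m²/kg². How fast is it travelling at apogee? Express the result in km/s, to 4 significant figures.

v ≈ 4.250 km/s

μ = GM = 6.674×10⁻¹¹ × 5.972×10²⁴ = 3.986×10¹⁴ m³/s².
r_p = 6371 + 1117 = 7488.0 km = 7.4880×10⁶ m.
r_a = 6371 + 8447 = 14818 km = 1.4818×10⁷ m.
Semi-major axis a = (r_p + r_a)/2 = 11153 km = 1.115×10⁷ m.
Vis-viva: v² = μ(2/r − 1/a) = 3.986×10¹⁴ × (1.350×10⁻⁷ − 8.966×10⁻⁸) = 1.806×10⁷ m²/s².
v = 4250 m/s = 4.250 km/s.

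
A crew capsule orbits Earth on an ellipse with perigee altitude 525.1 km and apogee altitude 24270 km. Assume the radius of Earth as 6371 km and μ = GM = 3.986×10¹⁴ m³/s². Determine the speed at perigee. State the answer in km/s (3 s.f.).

r_p = 6371 + 525.1 = 6896.1 km = 6.8961×10⁶ m.
r_a = 6371 + 24270 = 30641 km = 3.0641×10⁷ m.
Semi-major axis a = (r_p + r_a)/2 = 18769 km = 1.877×10⁷ m.
Vis-viva: v² = μ(2/r − 1/a) = 3.986×10¹⁴ × (2.900×10⁻⁷ − 5.328×10⁻⁸) = 9.436×10⁷ m²/s².
v = 9714 m/s = 9.714 km/s.

v ≈ 9.71 km/s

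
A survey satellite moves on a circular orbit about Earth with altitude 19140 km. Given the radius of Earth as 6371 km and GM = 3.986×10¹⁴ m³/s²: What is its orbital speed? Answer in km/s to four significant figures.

v ≈ 3.953 km/s

r = 6371 + 19140 = 25511 km = 2.5511×10⁷ m.
For a circular orbit v = √(μ/r) = √(3.986×10¹⁴ / 2.551×10⁷) = √(1.562×10⁷) = 3953 m/s.
That is 3.953 km/s.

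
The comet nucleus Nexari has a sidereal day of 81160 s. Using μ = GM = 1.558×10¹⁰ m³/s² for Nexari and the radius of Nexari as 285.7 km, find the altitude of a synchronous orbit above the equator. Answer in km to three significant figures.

h_sync ≈ 1090 km

A synchronous orbit has period T, so by Kepler's third law a = (μT²/4π²)^(1/3).
μT²/4π² = 1.558×10¹⁰ × (8.116×10⁴)² / 39.48 = 2.600×10¹⁸ m³.
a = 1.375×10⁶ m = 1375.0 km.
Altitude h = a − R = 1375.0 − 285.7 = 1089.3 km.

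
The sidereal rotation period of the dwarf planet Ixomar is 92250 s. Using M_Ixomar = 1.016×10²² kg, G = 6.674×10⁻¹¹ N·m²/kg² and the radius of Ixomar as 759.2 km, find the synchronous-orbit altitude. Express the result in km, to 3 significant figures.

h_sync ≈ 4510 km

μ = GM = 6.674×10⁻¹¹ × 1.016×10²² = 6.781×10¹¹ m³/s².
A synchronous orbit has period T, so by Kepler's third law a = (μT²/4π²)^(1/3).
μT²/4π² = 6.781×10¹¹ × (9.225×10⁴)² / 39.48 = 1.462×10²⁰ m³.
a = 5.268×10⁶ m = 5267.7 km.
Altitude h = a − R = 5267.7 − 759.2 = 4508.5 km.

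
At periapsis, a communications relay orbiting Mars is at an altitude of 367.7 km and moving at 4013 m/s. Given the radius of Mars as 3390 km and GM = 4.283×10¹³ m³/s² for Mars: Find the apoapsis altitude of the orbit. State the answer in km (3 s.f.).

r_p = 3390 + 367.7 = 3757.7 km = 3.758×10⁶ m.
Specific energy ε = v²/2 − μ/r = -3.346×10⁶ J/kg, so a = −μ/(2ε) = 6.400×10⁶ m.
The apsides satisfy r_p + r_a = 2a, so the apoapsis radius is 2a − r_p = 9.043×10⁶ m = 9043.3 km.
Apoapsis altitude = 9043.3 − 3390 = 5653.3 km.

apoapsis altitude ≈ 5650 km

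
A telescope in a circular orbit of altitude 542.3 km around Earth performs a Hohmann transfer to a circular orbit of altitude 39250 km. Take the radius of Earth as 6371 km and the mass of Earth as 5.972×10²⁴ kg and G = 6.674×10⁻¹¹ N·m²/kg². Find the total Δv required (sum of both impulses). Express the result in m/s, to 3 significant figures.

μ = GM = 6.674×10⁻¹¹ × 5.972×10²⁴ = 3.986×10¹⁴ m³/s².
r₁ = 6371 + 542.3 = 6913.3 km = 6.9133×10⁶ m.
r₂ = 6371 + 39250 = 45621 km = 4.5621×10⁷ m.
Transfer ellipse a_t = (r₁ + r₂)/2 = 2.627×10⁷ m.
At r₁: circular v_c1 = √(μ/r₁) = 7593 m/s; transfer-perigee v_p = √[μ(2/r₁ − 1/a_t)] = 10010 m/s.
Δv₁ = v_p − v_c1 = 2414 m/s.
At r₂: circular v_c2 = √(μ/r₂) = 2956 m/s; transfer-apogee v_a = √[μ(2/r₂ − 1/a_t)] = 1516 m/s.
Δv₂ = v_c2 − v_a = 1439 m/s.
Total Δv = Δv₁ + Δv₂ = 3853 m/s.

Δv_total ≈ 3850 m/s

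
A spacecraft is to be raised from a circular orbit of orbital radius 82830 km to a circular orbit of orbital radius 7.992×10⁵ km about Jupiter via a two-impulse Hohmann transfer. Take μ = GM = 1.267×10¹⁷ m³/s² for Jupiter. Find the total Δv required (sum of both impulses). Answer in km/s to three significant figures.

Δv_total ≈ 20.7 km/s

r₁ = 82830 km = 8.283×10⁷ m.
r₂ = 7.992×10⁵ km = 7.992×10⁸ m.
Transfer ellipse a_t = (r₁ + r₂)/2 = 4.410×10⁸ m.
At r₁: circular v_c1 = √(μ/r₁) = 39110 m/s; transfer-perijove v_p = √[μ(2/r₁ − 1/a_t)] = 52650 m/s.
Δv₁ = v_p − v_c1 = 13540 m/s.
At r₂: circular v_c2 = √(μ/r₂) = 12590 m/s; transfer-apojove v_a = √[μ(2/r₂ − 1/a_t)] = 5457 m/s.
Δv₂ = v_c2 − v_a = 7134 m/s.
Total Δv = Δv₁ + Δv₂ = 20670 m/s = 20.67 km/s.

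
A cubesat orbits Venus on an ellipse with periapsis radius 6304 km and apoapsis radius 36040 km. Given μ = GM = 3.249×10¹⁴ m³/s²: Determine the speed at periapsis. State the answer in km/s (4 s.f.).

v ≈ 9.367 km/s

Semi-major axis a = (r_p + r_a)/2 = 21172 km = 2.117×10⁷ m.
Vis-viva: v² = μ(2/r − 1/a) = 3.249×10¹⁴ × (3.173×10⁻⁷ − 4.723×10⁻⁸) = 8.773×10⁷ m²/s².
v = 9367 m/s = 9.367 km/s.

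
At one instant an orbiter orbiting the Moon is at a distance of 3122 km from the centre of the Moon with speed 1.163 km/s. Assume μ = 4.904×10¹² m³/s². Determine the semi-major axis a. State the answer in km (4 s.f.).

r = 3.122×10⁶ m.
Vis-viva rearranged: 1/a = 2/r − v²/μ = 6.406×10⁻⁷ − 2.758×10⁻⁷ = 3.648×10⁻⁷ m⁻¹.
a = 2.741×10⁶ m = 2741.2 km.

a ≈ 2741 km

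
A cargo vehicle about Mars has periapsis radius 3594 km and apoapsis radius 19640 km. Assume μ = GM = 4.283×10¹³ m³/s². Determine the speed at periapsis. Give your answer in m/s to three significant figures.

v ≈ 4490 m/s

Semi-major axis a = (r_p + r_a)/2 = 11617 km = 1.162×10⁷ m.
Vis-viva: v² = μ(2/r − 1/a) = 4.283×10¹³ × (5.565×10⁻⁷ − 8.608×10⁻⁸) = 2.015×10⁷ m²/s².
v = 4489 m/s.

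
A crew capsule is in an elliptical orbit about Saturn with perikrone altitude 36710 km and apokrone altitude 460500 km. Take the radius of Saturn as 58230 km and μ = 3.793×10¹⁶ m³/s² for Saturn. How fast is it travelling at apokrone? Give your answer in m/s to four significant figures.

v ≈ 4757 m/s

r_p = 58230 + 36710 = 94940 km = 9.4940×10⁷ m.
r_a = 58230 + 460500 = 518730 km = 5.1873×10⁸ m.
Semi-major axis a = (r_p + r_a)/2 = 3.0684×10⁵ km = 3.068×10⁸ m.
Vis-viva: v² = μ(2/r − 1/a) = 3.793×10¹⁶ × (3.856×10⁻⁹ − 3.259×10⁻⁹) = 2.262×10⁷ m²/s².
v = 4757 m/s.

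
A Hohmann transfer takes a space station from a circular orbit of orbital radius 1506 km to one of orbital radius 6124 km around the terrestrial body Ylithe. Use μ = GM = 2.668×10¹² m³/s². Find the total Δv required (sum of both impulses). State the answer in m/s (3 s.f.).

Δv_total ≈ 601 m/s

r₁ = 1506 km = 1.506×10⁶ m.
r₂ = 6124 km = 6.124×10⁶ m.
Transfer ellipse a_t = (r₁ + r₂)/2 = 3.815×10⁶ m.
At r₁: circular v_c1 = √(μ/r₁) = 1331 m/s; transfer-periapsis v_p = √[μ(2/r₁ − 1/a_t)] = 1686 m/s.
Δv₁ = v_p − v_c1 = 355.4 m/s.
At r₂: circular v_c2 = √(μ/r₂) = 660.0 m/s; transfer-apoapsis v_a = √[μ(2/r₂ − 1/a_t)] = 414.7 m/s.
Δv₂ = v_c2 − v_a = 245.3 m/s.
Total Δv = Δv₁ + Δv₂ = 600.7 m/s.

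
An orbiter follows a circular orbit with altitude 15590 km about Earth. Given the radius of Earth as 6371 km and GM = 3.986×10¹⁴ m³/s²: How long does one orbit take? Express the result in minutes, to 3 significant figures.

T ≈ 540 minutes

r = 6371 + 15590 = 21961 km = 2.1961×10⁷ m.
Kepler's third law: T = 2π√(r³/μ) = 2π√((2.196×10⁷)³ / 3.986×10¹⁴).
r³/μ = 2.657×10⁷ s², so T = 2π × 5.155×10³ = 3.239×10⁴ s.
Converting: 3.239×10⁴ s ÷ 60.00 = 539.8 minutes.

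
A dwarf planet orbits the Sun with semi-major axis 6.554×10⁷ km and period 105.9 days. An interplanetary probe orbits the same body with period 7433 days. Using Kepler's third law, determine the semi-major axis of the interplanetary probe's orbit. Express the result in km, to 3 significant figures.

a₂ ≈ 1.12×10⁹ km

Kepler's third law: a³ ∝ T², so a₂ = a₁ (T₂/T₁)^(2/3).
T₂/T₁ = 70.19, (T₂/T₁)^(2/3) = 17.02.
a₂ = 6.554×10⁷ × 17.02 = 1.115×10⁹ km.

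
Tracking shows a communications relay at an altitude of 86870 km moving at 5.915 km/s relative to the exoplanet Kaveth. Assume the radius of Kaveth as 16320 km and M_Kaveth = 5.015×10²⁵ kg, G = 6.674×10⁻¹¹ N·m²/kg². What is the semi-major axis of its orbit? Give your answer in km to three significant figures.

a ≈ 1.12×10⁵ km

μ = GM = 6.674×10⁻¹¹ × 5.015×10²⁵ = 3.347×10¹⁵ m³/s².
r = 16320 + 86870 = 1.0319×10⁵ km = 1.032×10⁸ m.
Specific orbital energy ε = v²/2 − μ/r = (5915)²/2 − 3.347×10¹⁵/1.032×10⁸ = -1.494×10⁷ J/kg.
Since ε = −μ/(2a), a = −μ/(2ε) = 1.120×10⁸ m = 1.1200×10⁵ km.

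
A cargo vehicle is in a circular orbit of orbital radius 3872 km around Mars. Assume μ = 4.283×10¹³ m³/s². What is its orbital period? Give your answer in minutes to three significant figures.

T ≈ 122 minutes

r = 3872 km = 3.872×10⁶ m.
Kepler's third law: T = 2π√(r³/μ) = 2π√((3.872×10⁶)³ / 4.283×10¹³).
r³/μ = 1.355×10⁶ s², so T = 2π × 1.164×10³ = 7.315×10³ s.
Converting: 7.315×10³ s ÷ 60.00 = 121.9 minutes.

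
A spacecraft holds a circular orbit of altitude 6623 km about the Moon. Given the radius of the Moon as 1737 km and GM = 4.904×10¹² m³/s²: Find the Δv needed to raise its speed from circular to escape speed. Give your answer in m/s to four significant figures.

Δv ≈ 317.2 m/s

r = 1737 + 6623 = 8360.0 km = 8.3600×10⁶ m.
Circular speed v_c = √(μ/r) = 765.9 m/s.
Escape speed v_esc = √(2μ/r) = √2 × v_c = 1083 m/s.
Δv = v_esc − v_c = 317.2 m/s.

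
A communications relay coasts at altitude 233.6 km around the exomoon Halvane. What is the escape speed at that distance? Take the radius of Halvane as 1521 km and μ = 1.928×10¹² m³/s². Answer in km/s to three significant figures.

v_esc ≈ 1.48 km/s

r = 1521 + 233.6 = 1754.6 km = 1.7546×10⁶ m.
Escape speed v_esc = √(2μ/r) = √(2 × 1.928×10¹² / 1.755×10⁶) = √(2.198×10⁶) = 1482 m/s.
= 1.482 km/s.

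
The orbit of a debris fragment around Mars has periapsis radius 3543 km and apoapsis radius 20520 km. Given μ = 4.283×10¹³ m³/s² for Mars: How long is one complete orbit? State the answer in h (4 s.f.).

Semi-major axis a = (r_p + r_a)/2 = (3543.0 + 20520)/2 = 12032 km = 1.203×10⁷ m.
By Kepler's third law T = 2π√(a³/μ) = 2π × 6.377×10³ = 4.007×10⁴ s.
= 11.13 h.

T ≈ 11.13 h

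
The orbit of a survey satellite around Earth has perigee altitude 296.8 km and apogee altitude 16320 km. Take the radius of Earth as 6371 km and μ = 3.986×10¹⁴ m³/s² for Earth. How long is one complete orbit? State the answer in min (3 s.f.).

r_p = 6371 + 296.8 = 6667.8 km = 6.6678×10⁶ m.
r_a = 6371 + 16320 = 22691 km = 2.2691×10⁷ m.
Semi-major axis a = (r_p + r_a)/2 = (6667.8 + 22691)/2 = 14679 km = 1.468×10⁷ m.
By Kepler's third law T = 2π√(a³/μ) = 2π × 2.817×10³ = 1.770×10⁴ s.
= 295.0 min.

T ≈ 295 min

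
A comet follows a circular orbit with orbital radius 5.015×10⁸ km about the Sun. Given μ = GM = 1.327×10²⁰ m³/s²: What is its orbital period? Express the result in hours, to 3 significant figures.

r = 5.015×10⁸ km = 5.015×10¹¹ m.
Kepler's third law: T = 2π√(r³/μ) = 2π√((5.015×10¹¹)³ / 1.327×10²⁰).
r³/μ = 9.505×10¹⁴ s², so T = 2π × 3.083×10⁷ = 1.937×10⁸ s.
Converting: 1.937×10⁸ s ÷ 3600 = 53810 hours.

T ≈ 53800 hours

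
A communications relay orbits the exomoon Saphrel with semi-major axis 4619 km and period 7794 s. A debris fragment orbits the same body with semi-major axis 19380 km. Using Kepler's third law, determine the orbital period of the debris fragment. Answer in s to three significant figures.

T₂ ≈ 67000 s

Kepler's third law: T² ∝ a³, so T₂ = T₁ (a₂/a₁)^(3/2).
a₂/a₁ = 4.196, (a₂/a₁)^(3/2) = 8.594.
T₂ = 7794 × 8.594 = 66980 s.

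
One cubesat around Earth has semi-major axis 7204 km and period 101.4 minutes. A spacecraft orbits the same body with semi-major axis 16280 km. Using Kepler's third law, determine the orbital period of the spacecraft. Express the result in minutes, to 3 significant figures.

T₂ ≈ 344 minutes

Kepler's third law: T² ∝ a³, so T₂ = T₁ (a₂/a₁)^(3/2).
a₂/a₁ = 2.260, (a₂/a₁)^(3/2) = 3.397.
T₂ = 101.4 × 3.397 = 344.5 minutes.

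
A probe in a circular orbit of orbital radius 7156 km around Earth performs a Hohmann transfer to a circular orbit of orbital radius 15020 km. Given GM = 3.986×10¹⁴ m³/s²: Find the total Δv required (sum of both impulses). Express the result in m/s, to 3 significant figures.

Δv_total ≈ 2240 m/s

r₁ = 7156 km = 7.156×10⁶ m.
r₂ = 15020 km = 1.502×10⁷ m.
Transfer ellipse a_t = (r₁ + r₂)/2 = 1.109×10⁷ m.
At r₁: circular v_c1 = √(μ/r₁) = 7463 m/s; transfer-perigee v_p = √[μ(2/r₁ − 1/a_t)] = 8686 m/s.
Δv₁ = v_p − v_c1 = 1223 m/s.
At r₂: circular v_c2 = √(μ/r₂) = 5151 m/s; transfer-apogee v_a = √[μ(2/r₂ − 1/a_t)] = 4138 m/s.
Δv₂ = v_c2 − v_a = 1013 m/s.
Total Δv = Δv₁ + Δv₂ = 2236 m/s.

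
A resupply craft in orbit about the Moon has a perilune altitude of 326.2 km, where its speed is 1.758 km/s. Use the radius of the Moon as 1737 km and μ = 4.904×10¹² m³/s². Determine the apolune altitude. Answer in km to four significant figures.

apolune altitude ≈ 2097 km

r_p = 1737 + 326.2 = 2063.2 km = 2.063×10⁶ m.
Specific energy ε = v²/2 − μ/r = -8.316×10⁵ J/kg, so a = −μ/(2ε) = 2.949×10⁶ m.
The apsides satisfy r_p + r_a = 2a, so the apolune radius is 2a − r_p = 3.834×10⁶ m = 3833.8 km.
Apolune altitude = 3833.8 − 1737 = 2096.8 km.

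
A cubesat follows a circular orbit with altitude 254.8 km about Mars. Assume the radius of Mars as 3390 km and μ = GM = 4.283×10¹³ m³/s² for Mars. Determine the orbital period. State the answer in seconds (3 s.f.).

r = 3390 + 254.8 = 3644.8 km = 3.6448×10⁶ m.
Kepler's third law: T = 2π√(r³/μ) = 2π√((3.645×10⁶)³ / 4.283×10¹³).
r³/μ = 1.131×10⁶ s², so T = 2π × 1.063×10³ = 6.681×10³ s.

T ≈ 6680 seconds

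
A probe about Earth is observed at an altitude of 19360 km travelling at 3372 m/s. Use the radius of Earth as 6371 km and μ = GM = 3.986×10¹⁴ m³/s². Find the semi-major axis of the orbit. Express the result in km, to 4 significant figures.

a ≈ 20320 km

r = 6371 + 19360 = 25731 km = 2.573×10⁷ m.
Specific orbital energy ε = v²/2 − μ/r = (3372)²/2 − 3.986×10¹⁴/2.573×10⁷ = -9.806×10⁶ J/kg.
Since ε = −μ/(2a), a = −μ/(2ε) = 2.032×10⁷ m = 20325 km.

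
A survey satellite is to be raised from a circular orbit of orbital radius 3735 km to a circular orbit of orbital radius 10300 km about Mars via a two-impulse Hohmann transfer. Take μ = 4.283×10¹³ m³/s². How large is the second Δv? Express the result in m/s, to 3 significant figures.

Δv ≈ 551 m/s

r₁ = 3735 km = 3.735×10⁶ m.
r₂ = 10300 km = 1.030×10⁷ m.
Transfer ellipse a_t = (r₁ + r₂)/2 = 7.018×10⁶ m.
At r₁: circular v_c1 = √(μ/r₁) = 3386 m/s; transfer-periapsis v_p = √[μ(2/r₁ − 1/a_t)] = 4103 m/s.
At r₂: circular v_c2 = √(μ/r₂) = 2039 m/s; transfer-apoapsis v_a = √[μ(2/r₂ − 1/a_t)] = 1488 m/s.
Δv₂ = v_c2 − v_a = 551.5 m/s.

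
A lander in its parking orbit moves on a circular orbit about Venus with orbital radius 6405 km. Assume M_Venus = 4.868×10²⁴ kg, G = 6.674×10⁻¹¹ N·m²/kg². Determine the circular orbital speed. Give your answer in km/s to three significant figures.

v ≈ 7.12 km/s

μ = GM = 6.674×10⁻¹¹ × 4.868×10²⁴ = 3.249×10¹⁴ m³/s².
r = 6405 km = 6.405×10⁶ m.
For a circular orbit v = √(μ/r) = √(3.249×10¹⁴ / 6.405×10⁶) = √(5.072×10⁷) = 7122 m/s.
That is 7.122 km/s.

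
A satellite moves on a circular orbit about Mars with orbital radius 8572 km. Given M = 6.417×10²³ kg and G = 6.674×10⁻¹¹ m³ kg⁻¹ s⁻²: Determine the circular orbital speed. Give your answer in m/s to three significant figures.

v ≈ 2240 m/s

μ = GM = 6.674×10⁻¹¹ × 6.417×10²³ = 4.283×10¹³ m³/s².
r = 8572 km = 8.572×10⁶ m.
For a circular orbit v = √(μ/r) = √(4.283×10¹³ / 8.572×10⁶) = √(4.996×10⁶) = 2235 m/s.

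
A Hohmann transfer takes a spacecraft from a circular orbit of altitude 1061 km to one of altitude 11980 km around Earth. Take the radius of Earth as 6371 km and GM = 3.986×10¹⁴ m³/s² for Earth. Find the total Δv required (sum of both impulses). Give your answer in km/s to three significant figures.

r₁ = 6371 + 1061 = 7432.0 km = 7.4320×10⁶ m.
r₂ = 6371 + 11980 = 18351 km = 1.8351×10⁷ m.
Transfer ellipse a_t = (r₁ + r₂)/2 = 1.289×10⁷ m.
At r₁: circular v_c1 = √(μ/r₁) = 7323 m/s; transfer-perigee v_p = √[μ(2/r₁ − 1/a_t)] = 8738 m/s.
Δv₁ = v_p − v_c1 = 1414 m/s.
At r₂: circular v_c2 = √(μ/r₂) = 4661 m/s; transfer-apogee v_a = √[μ(2/r₂ − 1/a_t)] = 3539 m/s.
Δv₂ = v_c2 − v_a = 1122 m/s.
Total Δv = Δv₁ + Δv₂ = 2536 m/s = 2.536 km/s.

Δv_total ≈ 2.54 km/s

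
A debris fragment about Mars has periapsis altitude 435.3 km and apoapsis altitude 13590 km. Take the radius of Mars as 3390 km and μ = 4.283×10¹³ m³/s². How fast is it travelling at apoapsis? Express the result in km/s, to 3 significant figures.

v ≈ 0.963 km/s

r_p = 3390 + 435.3 = 3825.3 km = 3.8253×10⁶ m.
r_a = 3390 + 13590 = 16980 km = 1.6980×10⁷ m.
Semi-major axis a = (r_p + r_a)/2 = 10403 km = 1.040×10⁷ m.
Vis-viva: v² = μ(2/r − 1/a) = 4.283×10¹³ × (1.178×10⁻⁷ − 9.613×10⁻⁸) = 9.275×10⁵ m²/s².
v = 963.1 m/s = 0.9631 km/s.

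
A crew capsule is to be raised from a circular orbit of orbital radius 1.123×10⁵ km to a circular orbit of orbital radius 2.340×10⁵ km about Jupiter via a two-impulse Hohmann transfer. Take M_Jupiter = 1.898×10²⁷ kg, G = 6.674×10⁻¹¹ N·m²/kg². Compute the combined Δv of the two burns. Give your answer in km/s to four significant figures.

μ = GM = 6.674×10⁻¹¹ × 1.898×10²⁷ = 1.267×10¹⁷ m³/s².
r₁ = 1.123×10⁵ km = 1.123×10⁸ m.
r₂ = 2.340×10⁵ km = 2.340×10⁸ m.
Transfer ellipse a_t = (r₁ + r₂)/2 = 1.732×10⁸ m.
At r₁: circular v_c1 = √(μ/r₁) = 33590 m/s; transfer-perijove v_p = √[μ(2/r₁ − 1/a_t)] = 39040 m/s.
Δv₁ = v_p − v_c1 = 5458 m/s.
At r₂: circular v_c2 = √(μ/r₂) = 23270 m/s; transfer-apojove v_a = √[μ(2/r₂ − 1/a_t)] = 18740 m/s.
Δv₂ = v_c2 − v_a = 4529 m/s.
Total Δv = Δv₁ + Δv₂ = 9987 m/s = 9.987 km/s.

Δv_total ≈ 9.987 km/s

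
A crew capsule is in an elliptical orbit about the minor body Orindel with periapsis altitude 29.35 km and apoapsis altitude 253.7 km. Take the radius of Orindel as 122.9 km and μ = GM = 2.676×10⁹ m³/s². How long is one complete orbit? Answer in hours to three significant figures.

r_p = 122.9 + 29.35 = 152.25 km = 1.5225×10⁵ m.
r_a = 122.9 + 253.7 = 376.60 km = 3.7660×10⁵ m.
Semi-major axis a = (r_p + r_a)/2 = (152.25 + 376.60)/2 = 264.43 km = 2.644×10⁵ m.
By Kepler's third law T = 2π√(a³/μ) = 2π × 2.629×10³ = 1.652×10⁴ s.
= 4.588 hours.

T ≈ 4.59 hours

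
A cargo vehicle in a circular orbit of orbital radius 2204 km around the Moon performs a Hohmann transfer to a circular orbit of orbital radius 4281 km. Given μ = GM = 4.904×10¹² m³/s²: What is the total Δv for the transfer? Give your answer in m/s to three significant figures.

r₁ = 2204 km = 2.204×10⁶ m.
r₂ = 4281 km = 4.281×10⁶ m.
Transfer ellipse a_t = (r₁ + r₂)/2 = 3.242×10⁶ m.
At r₁: circular v_c1 = √(μ/r₁) = 1492 m/s; transfer-perilune v_p = √[μ(2/r₁ − 1/a_t)] = 1714 m/s.
Δv₁ = v_p − v_c1 = 222.3 m/s.
At r₂: circular v_c2 = √(μ/r₂) = 1070 m/s; transfer-apolune v_a = √[μ(2/r₂ − 1/a_t)] = 882.4 m/s.
Δv₂ = v_c2 − v_a = 187.9 m/s.
Total Δv = Δv₁ + Δv₂ = 410.2 m/s.

Δv_total ≈ 410 m/s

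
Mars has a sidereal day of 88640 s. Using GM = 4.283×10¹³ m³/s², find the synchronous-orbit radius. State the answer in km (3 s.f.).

r_sync ≈ 20400 km

A synchronous orbit has period T, so by Kepler's third law a = (μT²/4π²)^(1/3).
μT²/4π² = 4.283×10¹³ × (8.864×10⁴)² / 39.48 = 8.524×10²¹ m³.
a = 2.043×10⁷ m = 20428 km.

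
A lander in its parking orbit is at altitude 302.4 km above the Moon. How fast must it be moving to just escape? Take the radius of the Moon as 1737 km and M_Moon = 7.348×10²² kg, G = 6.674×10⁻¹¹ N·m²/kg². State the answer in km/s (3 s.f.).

v_esc ≈ 2.19 km/s

μ = GM = 6.674×10⁻¹¹ × 7.348×10²² = 4.904×10¹² m³/s².
r = 1737 + 302.4 = 2039.4 km = 2.0394×10⁶ m.
Escape speed v_esc = √(2μ/r) = √(2 × 4.904×10¹² / 2.039×10⁶) = √(4.809×10⁶) = 2193 m/s.
= 2.193 km/s.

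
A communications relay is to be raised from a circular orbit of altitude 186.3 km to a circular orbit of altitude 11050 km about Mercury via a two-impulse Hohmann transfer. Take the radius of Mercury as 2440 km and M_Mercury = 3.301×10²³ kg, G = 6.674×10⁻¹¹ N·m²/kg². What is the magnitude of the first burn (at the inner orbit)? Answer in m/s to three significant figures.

Δv ≈ 851 m/s

μ = GM = 6.674×10⁻¹¹ × 3.301×10²³ = 2.203×10¹³ m³/s².
r₁ = 2440 + 186.3 = 2626.3 km = 2.6263×10⁶ m.
r₂ = 2440 + 11050 = 13490 km = 1.3490×10⁷ m.
Transfer ellipse a_t = (r₁ + r₂)/2 = 8.058×10⁶ m.
At r₁: circular v_c1 = √(μ/r₁) = 2896 m/s; transfer-periherm v_p = √[μ(2/r₁ − 1/a_t)] = 3747 m/s.
Δv₁ = v_p − v_c1 = 851.1 m/s.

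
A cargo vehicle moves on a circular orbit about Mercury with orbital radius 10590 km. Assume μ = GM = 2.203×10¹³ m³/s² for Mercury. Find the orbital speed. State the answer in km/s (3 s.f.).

r = 10590 km = 1.059×10⁷ m.
For a circular orbit v = √(μ/r) = √(2.203×10¹³ / 1.059×10⁷) = √(2.080×10⁶) = 1442 m/s.
That is 1.442 km/s.

v ≈ 1.44 km/s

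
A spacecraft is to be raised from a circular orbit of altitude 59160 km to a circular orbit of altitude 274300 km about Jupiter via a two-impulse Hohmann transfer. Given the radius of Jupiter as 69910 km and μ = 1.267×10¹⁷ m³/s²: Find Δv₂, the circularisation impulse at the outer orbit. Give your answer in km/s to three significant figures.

r₁ = 69910 + 59160 = 129070 km = 1.2907×10⁸ m.
r₂ = 69910 + 274300 = 344210 km = 3.4421×10⁸ m.
Transfer ellipse a_t = (r₁ + r₂)/2 = 2.366×10⁸ m.
At r₁: circular v_c1 = √(μ/r₁) = 31330 m/s; transfer-perijove v_p = √[μ(2/r₁ − 1/a_t)] = 37790 m/s.
At r₂: circular v_c2 = √(μ/r₂) = 19190 m/s; transfer-apojove v_a = √[μ(2/r₂ − 1/a_t)] = 14170 m/s.
Δv₂ = v_c2 − v_a = 5016 m/s.
= 5.016 km/s.

Δv ≈ 5.02 km/s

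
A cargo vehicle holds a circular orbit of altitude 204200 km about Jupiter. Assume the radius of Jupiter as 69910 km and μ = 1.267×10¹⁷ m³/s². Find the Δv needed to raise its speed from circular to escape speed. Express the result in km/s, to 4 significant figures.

Δv ≈ 8.905 km/s

r = 69910 + 204200 = 274110 km = 2.7411×10⁸ m.
Circular speed v_c = √(μ/r) = 21500 m/s.
Escape speed v_esc = √(2μ/r) = √2 × v_c = 30400 m/s.
Δv = v_esc − v_c = 8905 m/s = 8.905 km/s.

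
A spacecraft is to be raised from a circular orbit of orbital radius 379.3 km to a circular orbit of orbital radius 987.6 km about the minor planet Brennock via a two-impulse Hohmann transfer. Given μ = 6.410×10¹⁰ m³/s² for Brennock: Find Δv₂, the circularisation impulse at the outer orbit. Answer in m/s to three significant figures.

r₁ = 379.3 km = 3.793×10⁵ m.
r₂ = 987.6 km = 9.876×10⁵ m.
Transfer ellipse a_t = (r₁ + r₂)/2 = 6.834×10⁵ m.
At r₁: circular v_c1 = √(μ/r₁) = 411.1 m/s; transfer-periapsis v_p = √[μ(2/r₁ − 1/a_t)] = 494.2 m/s.
At r₂: circular v_c2 = √(μ/r₂) = 254.8 m/s; transfer-apoapsis v_a = √[μ(2/r₂ − 1/a_t)] = 189.8 m/s.
Δv₂ = v_c2 − v_a = 64.97 m/s.

Δv ≈ 65.0 m/s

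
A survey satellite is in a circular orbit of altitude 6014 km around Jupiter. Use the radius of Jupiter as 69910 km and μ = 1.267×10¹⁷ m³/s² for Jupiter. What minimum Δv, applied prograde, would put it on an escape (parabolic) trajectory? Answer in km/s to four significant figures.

r = 69910 + 6014 = 75924 km = 7.5924×10⁷ m.
Circular speed v_c = √(μ/r) = 40850 m/s.
Escape speed v_esc = √(2μ/r) = √2 × v_c = 57770 m/s.
Δv = v_esc − v_c = 16920 m/s = 16.92 km/s.

Δv ≈ 16.92 km/s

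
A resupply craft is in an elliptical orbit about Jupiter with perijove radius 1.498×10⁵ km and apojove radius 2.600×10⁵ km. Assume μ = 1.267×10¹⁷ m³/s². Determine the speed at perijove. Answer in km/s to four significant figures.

v ≈ 32.76 km/s

Semi-major axis a = (r_p + r_a)/2 = 2.0490×10⁵ km = 2.049×10⁸ m.
Vis-viva: v² = μ(2/r − 1/a) = 1.267×10¹⁷ × (1.335×10⁻⁸ − 4.880×10⁻⁹) = 1.073×10⁹ m²/s².
v = 32760 m/s = 32.76 km/s.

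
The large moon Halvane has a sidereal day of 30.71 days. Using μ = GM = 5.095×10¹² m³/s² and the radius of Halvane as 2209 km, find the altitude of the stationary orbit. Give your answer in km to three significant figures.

T = 30.71 days = 2.653×10⁶ s.
A synchronous orbit has period T, so by Kepler's third law a = (μT²/4π²)^(1/3).
μT²/4π² = 5.095×10¹² × (2.653×10⁶)² / 39.48 = 9.086×10²³ m³.
a = 9.686×10⁷ m = 96855 km.
Altitude h = a − R = 96855 − 2209 = 94646 km.

h_sync ≈ 94600 km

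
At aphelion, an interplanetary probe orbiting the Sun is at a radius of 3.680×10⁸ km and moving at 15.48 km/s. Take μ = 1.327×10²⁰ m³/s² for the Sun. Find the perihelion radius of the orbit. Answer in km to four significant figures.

r_a = 3.680×10¹¹ m.
Specific energy ε = v²/2 − μ/r = -2.408×10⁸ J/kg, so a = −μ/(2ε) = 2.756×10¹¹ m.
The apsides satisfy r_p + r_a = 2a, so the perihelion radius is 2a − r_a = 1.831×10¹¹ m = 1.8312×10⁸ km.

perihelion radius ≈ 1.831×10⁸ km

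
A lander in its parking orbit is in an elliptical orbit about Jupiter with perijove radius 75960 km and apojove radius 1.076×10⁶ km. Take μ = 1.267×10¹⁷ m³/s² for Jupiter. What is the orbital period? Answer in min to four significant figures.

T ≈ 4067 min

Semi-major axis a = (r_p + r_a)/2 = (75960 + 1.0760×10⁶)/2 = 5.7598×10⁵ km = 5.760×10⁸ m.
By Kepler's third law T = 2π√(a³/μ) = 2π × 3.883×10⁴ = 2.440×10⁵ s.
= 4067 min.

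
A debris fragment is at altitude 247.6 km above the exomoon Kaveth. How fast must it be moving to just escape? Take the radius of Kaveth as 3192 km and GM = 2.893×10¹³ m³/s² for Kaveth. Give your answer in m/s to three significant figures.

v_esc ≈ 4100 m/s

r = 3192 + 247.6 = 3439.6 km = 3.4396×10⁶ m.
Escape speed v_esc = √(2μ/r) = √(2 × 2.893×10¹³ / 3.440×10⁶) = √(1.682×10⁷) = 4101 m/s.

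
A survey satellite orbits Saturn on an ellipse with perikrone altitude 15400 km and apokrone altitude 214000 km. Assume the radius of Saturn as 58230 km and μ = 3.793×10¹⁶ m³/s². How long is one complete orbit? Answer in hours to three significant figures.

T ≈ 20.4 hours

r_p = 58230 + 15400 = 73630 km = 7.3630×10⁷ m.
r_a = 58230 + 214000 = 272230 km = 2.7223×10⁸ m.
Semi-major axis a = (r_p + r_a)/2 = (73630 + 2.7223×10⁵)/2 = 1.7293×10⁵ km = 1.729×10⁸ m.
By Kepler's third law T = 2π√(a³/μ) = 2π × 1.168×10⁴ = 7.337×10⁴ s.
= 20.38 hours.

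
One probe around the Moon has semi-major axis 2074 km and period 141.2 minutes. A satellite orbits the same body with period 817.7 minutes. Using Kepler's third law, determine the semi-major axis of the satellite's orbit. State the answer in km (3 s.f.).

Kepler's third law: a³ ∝ T², so a₂ = a₁ (T₂/T₁)^(2/3).
T₂/T₁ = 5.791, (T₂/T₁)^(2/3) = 3.225.
a₂ = 2074 × 3.225 = 6688 km.

a₂ ≈ 6690 km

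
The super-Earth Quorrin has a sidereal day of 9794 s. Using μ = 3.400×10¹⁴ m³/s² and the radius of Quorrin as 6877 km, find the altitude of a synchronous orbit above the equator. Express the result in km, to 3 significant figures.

h_sync ≈ 2510 km

A synchronous orbit has period T, so by Kepler's third law a = (μT²/4π²)^(1/3).
μT²/4π² = 3.400×10¹⁴ × (9.794×10³)² / 39.48 = 8.261×10²⁰ m³.
a = 9.383×10⁶ m = 9383.1 km.
Altitude h = a − R = 9383.1 − 6877 = 2506.1 km.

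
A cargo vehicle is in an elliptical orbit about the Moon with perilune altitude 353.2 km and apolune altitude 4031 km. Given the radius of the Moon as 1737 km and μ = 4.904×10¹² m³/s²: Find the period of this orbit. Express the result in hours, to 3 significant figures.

T ≈ 6.14 hours

r_p = 1737 + 353.2 = 2090.2 km = 2.0902×10⁶ m.
r_a = 1737 + 4031 = 5768.0 km = 5.7680×10⁶ m.
Semi-major axis a = (r_p + r_a)/2 = (2090.2 + 5768.0)/2 = 3929.1 km = 3.929×10⁶ m.
By Kepler's third law T = 2π√(a³/μ) = 2π × 3.517×10³ = 2.210×10⁴ s.
= 6.138 hours.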